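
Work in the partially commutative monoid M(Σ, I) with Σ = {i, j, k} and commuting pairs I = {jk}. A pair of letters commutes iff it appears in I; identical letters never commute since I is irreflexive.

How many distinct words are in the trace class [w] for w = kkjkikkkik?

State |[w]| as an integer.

4

#0=k has no predecessor
#1=k depends on [0:k]
#2=j has no predecessor
#3=k depends on [1:k]
#4=i depends on [2:j, 3:k]
#5=k depends on [4:i]
#6=k depends on [5:k]
#7=k depends on [6:k]
#8=i depends on [7:k]
#9=k depends on [8:i]
sources: [0:k, 2:j]
N(rest) = Σ N(rest − s) over sources s of rest; N(one piece) = 1:
  size 1 → [9]=1
  size 2 → [8,9]=1
  size 3 → [7,8,9]=1
  size 4 → [6,7,8,9]=1
  size 5 → [5,6,7,8,9]=1
  size 6 → [4,5,6,7,8,9]=1
  size 7 → [2,4,5,6,7,8,9]=1  [3,4,5,6,7,8,9]=1
  size 8 → [1,3,4,5,6,7,8,9]=1  [2,3,4,5,6,7,8,9]=2
  first=0(k) contributes 3
  first=2(j) contributes 1
|[w]| = 4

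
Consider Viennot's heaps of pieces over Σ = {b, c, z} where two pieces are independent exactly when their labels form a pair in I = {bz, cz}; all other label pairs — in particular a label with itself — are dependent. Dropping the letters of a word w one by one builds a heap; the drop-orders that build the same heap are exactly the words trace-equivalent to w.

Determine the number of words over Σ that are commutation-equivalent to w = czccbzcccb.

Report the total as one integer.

45

0(c) covers ∅
1(z) covers ∅
2(c) covers 0:c
3(c) covers 2:c
4(b) covers 3:c
5(z) covers 1:z
6(c) covers 4:b
7(c) covers 6:c
8(c) covers 7:c
9(b) covers 8:c
floor of heap: 0:c, 1:z
completions by unplaced set U, small U first (add the entries for U minus each lowest piece of U):
  |U|=1: {5}:1  {9}:1
  |U|=2: {1,5}:1  {5,9}:2  {8,9}:1
  |U|=3: {1,5,9}:3  {5,8,9}:3  {7,8,9}:1
  |U|=4: {1,5,8,9}:6  {5,7,8,9}:4  {6,7,8,9}:1
  |U|=5: {1,5,7,8,9}:10  {4,6,7,8,9}:1  {5,6,7,8,9}:5
  |U|=6: {1,5,6,7,8,9}:15  {3,4,6,7,8,9}:1  {4,5,6,7,8,9}:6
  |U|=7: {1,4,5,6,7,8,9}:21  {2,3,4,6,7,8,9}:1  {3,4,5,6,7,8,9}:7
  |U|=8: {0,2,3,4,6,7,8,9}:1  {1,3,4,5,6,7,8,9}:28  {2,3,4,5,6,7,8,9}:8
  start at 0(c): 36
  start at 1(z): 9
sum over floor = 45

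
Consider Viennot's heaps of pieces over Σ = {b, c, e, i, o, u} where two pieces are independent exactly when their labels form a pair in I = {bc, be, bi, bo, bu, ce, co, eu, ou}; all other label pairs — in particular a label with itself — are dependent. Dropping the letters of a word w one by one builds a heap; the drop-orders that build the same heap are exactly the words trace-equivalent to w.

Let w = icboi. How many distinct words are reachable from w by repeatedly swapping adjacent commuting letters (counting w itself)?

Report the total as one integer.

0(i) covers ∅
1(c) covers 0:i
2(b) covers ∅
3(o) covers 0:i
4(i) covers 1:c, 3:o
floor of heap: 0:i, 2:b
completions by unplaced set U, small U first (add the entries for U minus each lowest piece of U):
  |U|=1: {2}:1  {4}:1
  |U|=2: {1,4}:1  {2,4}:2  {3,4}:1
  |U|=3: {1,2,4}:3  {1,3,4}:2  {2,3,4}:3
  start at 0(i): 8
  start at 2(b): 2
sum over floor = 10

10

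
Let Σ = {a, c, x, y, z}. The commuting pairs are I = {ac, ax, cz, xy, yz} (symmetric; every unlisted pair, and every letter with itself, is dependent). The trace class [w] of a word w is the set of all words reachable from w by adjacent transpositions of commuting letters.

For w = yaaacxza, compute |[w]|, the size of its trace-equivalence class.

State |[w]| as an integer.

10

drop 0:y onto floor
drop 1:a onto {0:y}
drop 2:a onto {1:a}
drop 3:a onto {2:a}
drop 4:c onto {0:y}
drop 5:x onto {4:c}
drop 6:z onto {3:a, 5:x}
drop 7:a onto {6:z}
ground layer = {0:y}
drop-orders for the pieces not yet dropped (sum over which currently-grounded one goes next):
  1 to go: {7} 1
  2 to go: {6,7} 1
  3 to go: {3,6,7} 1  {5,6,7} 1
  4 to go: {2,3,6,7} 1  {3,5,6,7} 2  {4,5,6,7} 1
  5 to go: {1,2,3,6,7} 1  {2,3,5,6,7} 3  {3,4,5,6,7} 3
  6 to go: {1,2,3,5,6,7} 4  {2,3,4,5,6,7} 6
  if 0:y drops first: 10 orders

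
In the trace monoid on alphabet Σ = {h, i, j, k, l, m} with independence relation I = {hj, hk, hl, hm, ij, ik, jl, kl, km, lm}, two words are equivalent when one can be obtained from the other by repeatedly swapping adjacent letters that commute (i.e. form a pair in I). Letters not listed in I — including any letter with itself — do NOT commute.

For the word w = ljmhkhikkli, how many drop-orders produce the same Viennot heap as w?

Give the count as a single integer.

0(l) covers ∅
1(j) covers ∅
2(m) covers 1:j
3(h) covers ∅
4(k) covers 1:j
5(h) covers 3:h
6(i) covers 0:l, 2:m, 5:h
7(k) covers 4:k
8(k) covers 7:k
9(l) covers 6:i
10(i) covers 9:l
floor of heap: 0:l, 1:j, 3:h
completions by unplaced set U, small U first (add the entries for U minus each lowest piece of U):
  |U|=1: {8}:1  {10}:1
  |U|=2: {7,8}:1  {8,10}:2  {9,10}:1
  |U|=3: {4,7,8}:1  {6,9,10}:1  {7,8,10}:3  {8,9,10}:3
  |U|=4: {0,6,9,10}:1  {2,6,9,10}:1  {4,7,8,10}:4  {5,6,9,10}:1  {6,8,9,10}:4  {7,8,9,10}:6
  |U|=5: {0,2,6,9,10}:2  {0,5,6,9,10}:2  {0,6,8,9,10}:5  {2,5,6,9,10}:2  {2,6,8,9,10}:5  {3,5,6,9,10}:1  {4,7,8,9,10}:10  {5,6,8,9,10}:5  {6,7,8,9,10}:10
  |U|=6: {0,2,5,6,9,10}:6  {0,2,6,8,9,10}:12  {0,3,5,6,9,10}:3  {0,5,6,8,9,10}:12  {0,6,7,8,9,10}:15  {2,3,5,6,9,10}:3  {2,5,6,8,9,10}:12  {2,6,7,8,9,10}:15  {3,5,6,8,9,10}:6  {4,6,7,8,9,10}:20  {5,6,7,8,9,10}:15
  |U|=7: {0,2,3,5,6,9,10}:12  {0,2,5,6,8,9,10}:42  {0,2,6,7,8,9,10}:42  {0,3,5,6,8,9,10}:21  {0,4,6,7,8,9,10}:35  {0,5,6,7,8,9,10}:42  {2,3,5,6,8,9,10}:21  {2,4,6,7,8,9,10}:35  {2,5,6,7,8,9,10}:42  {3,5,6,7,8,9,10}:21  {4,5,6,7,8,9,10}:35
  |U|=8: {0,2,3,5,6,8,9,10}:96  {0,2,4,6,7,8,9,10}:112  {0,2,5,6,7,8,9,10}:168  {0,3,5,6,7,8,9,10}:84  {0,4,5,6,7,8,9,10}:112  {1,2,4,6,7,8,9,10}:35  {2,3,5,6,7,8,9,10}:84  {2,4,5,6,7,8,9,10}:112  {3,4,5,6,7,8,9,10}:56
  |U|=9: {0,1,2,4,6,7,8,9,10}:147  {0,2,3,5,6,7,8,9,10}:432  {0,2,4,5,6,7,8,9,10}:504  {0,3,4,5,6,7,8,9,10}:252  {1,2,4,5,6,7,8,9,10}:147  {2,3,4,5,6,7,8,9,10}:252
  start at 0(l): 399
  start at 1(j): 1440
  start at 3(h): 798
sum over floor = 2637

2637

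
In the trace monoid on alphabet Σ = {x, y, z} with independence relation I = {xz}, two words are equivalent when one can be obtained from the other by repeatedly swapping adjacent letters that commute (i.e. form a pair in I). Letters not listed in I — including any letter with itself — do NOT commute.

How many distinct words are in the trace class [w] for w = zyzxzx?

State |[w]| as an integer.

6

drop 0:z onto floor
drop 1:y onto {0:z}
drop 2:z onto {1:y}
drop 3:x onto {1:y}
drop 4:z onto {2:z}
drop 5:x onto {3:x}
ground layer = {0:z}
drop-orders for the pieces not yet dropped (sum over which currently-grounded one goes next):
  1 to go: {4} 1  {5} 1
  2 to go: {2,4} 1  {3,5} 1  {4,5} 2
  3 to go: {2,4,5} 3  {3,4,5} 3
  4 to go: {2,3,4,5} 6
  if 0:z drops first: 6 orders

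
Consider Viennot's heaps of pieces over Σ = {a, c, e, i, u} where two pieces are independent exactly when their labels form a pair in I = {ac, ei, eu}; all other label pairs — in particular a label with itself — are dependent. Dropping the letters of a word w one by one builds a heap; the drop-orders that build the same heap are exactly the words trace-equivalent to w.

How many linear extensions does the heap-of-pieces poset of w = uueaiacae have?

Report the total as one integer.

#0=u has no predecessor
#1=u depends on [0:u]
#2=e has no predecessor
#3=a depends on [1:u, 2:e]
#4=i depends on [3:a]
#5=a depends on [4:i]
#6=c depends on [4:i]
#7=a depends on [5:a]
#8=e depends on [6:c, 7:a]
sources: [0:u, 2:e]
N(rest) = Σ N(rest − s) over sources s of rest; N(one piece) = 1:
  size 1 → [8]=1
  size 2 → [6,8]=1  [7,8]=1
  size 3 → [5,7,8]=1  [6,7,8]=2
  size 4 → [5,6,7,8]=3
  size 5 → [4,5,6,7,8]=3
  size 6 → [3,4,5,6,7,8]=3
  size 7 → [1,3,4,5,6,7,8]=3  [2,3,4,5,6,7,8]=3
  first=0(u) contributes 6
  first=2(e) contributes 3
|[w]| = 9

9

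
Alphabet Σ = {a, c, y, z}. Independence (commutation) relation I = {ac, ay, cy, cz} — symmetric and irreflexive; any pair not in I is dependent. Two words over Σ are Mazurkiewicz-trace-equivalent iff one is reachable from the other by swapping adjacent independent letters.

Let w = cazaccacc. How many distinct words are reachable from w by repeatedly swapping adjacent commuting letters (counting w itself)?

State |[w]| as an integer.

drop 0:c onto floor
drop 1:a onto floor
drop 2:z onto {1:a}
drop 3:a onto {2:z}
drop 4:c onto {0:c}
drop 5:c onto {4:c}
drop 6:a onto {3:a}
drop 7:c onto {5:c}
drop 8:c onto {7:c}
ground layer = {0:c, 1:a}
drop-orders for the pieces not yet dropped (sum over which currently-grounded one goes next):
  1 to go: {6} 1  {8} 1
  2 to go: {3,6} 1  {6,8} 2  {7,8} 1
  3 to go: {2,3,6} 1  {3,6,8} 3  {5,7,8} 1  {6,7,8} 3
  4 to go: {1,2,3,6} 1  {2,3,6,8} 4  {3,6,7,8} 6  {4,5,7,8} 1  {5,6,7,8} 4
  5 to go: {0,4,5,7,8} 1  {1,2,3,6,8} 5  {2,3,6,7,8} 10  {3,5,6,7,8} 10  {4,5,6,7,8} 5
  6 to go: {0,4,5,6,7,8} 6  {1,2,3,6,7,8} 15  {2,3,5,6,7,8} 20  {3,4,5,6,7,8} 15
  7 to go: {0,3,4,5,6,7,8} 21  {1,2,3,5,6,7,8} 35  {2,3,4,5,6,7,8} 35
  if 0:c drops first: 70 orders
  if 1:a drops first: 56 orders
heap linearizations: 126

126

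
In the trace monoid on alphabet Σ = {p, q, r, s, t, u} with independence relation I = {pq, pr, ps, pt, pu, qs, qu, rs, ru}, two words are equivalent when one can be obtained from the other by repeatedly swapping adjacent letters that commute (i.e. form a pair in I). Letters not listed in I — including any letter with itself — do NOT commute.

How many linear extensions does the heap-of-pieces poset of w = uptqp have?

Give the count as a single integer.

10

piece 0:u — minimal
piece 1:p — minimal
piece 2:t rests on {0:u}
piece 3:q rests on {2:t}
piece 4:p rests on {1:p}
minimal pieces: {0:u, 1:p}
ways to finish when only these pieces remain (= sum over removing one remaining piece with nothing left below it):
  1 left: {3}→1  {4}→1
  2 left: {1,4}→1  {2,3}→1  {3,4}→2
  3 left: {0,2,3}→1  {1,3,4}→3  {2,3,4}→3
  placing 0:u first → 6 extensions
  placing 1:p first → 4 extensions
total linear extensions = 10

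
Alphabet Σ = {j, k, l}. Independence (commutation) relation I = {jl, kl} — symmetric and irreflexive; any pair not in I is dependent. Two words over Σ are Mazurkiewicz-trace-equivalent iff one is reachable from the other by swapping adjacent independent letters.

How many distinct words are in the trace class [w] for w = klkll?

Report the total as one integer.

drop 0:k onto floor
drop 1:l onto floor
drop 2:k onto {0:k}
drop 3:l onto {1:l}
drop 4:l onto {3:l}
ground layer = {0:k, 1:l}
drop-orders for the pieces not yet dropped (sum over which currently-grounded one goes next):
  1 to go: {2} 1  {4} 1
  2 to go: {0,2} 1  {2,4} 2  {3,4} 1
  3 to go: {0,2,4} 3  {1,3,4} 1  {2,3,4} 3
  if 0:k drops first: 4 orders
  if 1:l drops first: 6 orders
heap linearizations: 10

10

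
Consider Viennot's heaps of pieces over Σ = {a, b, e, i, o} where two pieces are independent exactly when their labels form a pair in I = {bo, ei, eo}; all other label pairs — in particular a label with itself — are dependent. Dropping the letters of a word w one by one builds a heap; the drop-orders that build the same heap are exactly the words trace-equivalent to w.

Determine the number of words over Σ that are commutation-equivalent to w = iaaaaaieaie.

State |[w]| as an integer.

4

0(i) covers ∅
1(a) covers 0:i
2(a) covers 1:a
3(a) covers 2:a
4(a) covers 3:a
5(a) covers 4:a
6(i) covers 5:a
7(e) covers 5:a
8(a) covers 6:i, 7:e
9(i) covers 8:a
10(e) covers 8:a
floor of heap: 0:i
completions by unplaced set U, small U first (add the entries for U minus each lowest piece of U):
  |U|=1: {9}:1  {10}:1
  |U|=2: {9,10}:2
  |U|=3: {8,9,10}:2
  |U|=4: {6,8,9,10}:2  {7,8,9,10}:2
  |U|=5: {6,7,8,9,10}:4
  |U|=6: {5,6,7,8,9,10}:4
  |U|=7: {4,5,6,7,8,9,10}:4
  |U|=8: {3,4,5,6,7,8,9,10}:4
  |U|=9: {2,3,4,5,6,7,8,9,10}:4
  start at 0(i): 4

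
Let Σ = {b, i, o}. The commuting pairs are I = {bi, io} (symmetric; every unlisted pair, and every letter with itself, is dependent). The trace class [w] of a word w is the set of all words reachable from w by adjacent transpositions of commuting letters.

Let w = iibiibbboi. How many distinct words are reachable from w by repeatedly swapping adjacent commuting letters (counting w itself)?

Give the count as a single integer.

252

piece 0:i — minimal
piece 1:i rests on {0:i}
piece 2:b — minimal
piece 3:i rests on {1:i}
piece 4:i rests on {3:i}
piece 5:b rests on {2:b}
piece 6:b rests on {5:b}
piece 7:b rests on {6:b}
piece 8:o rests on {7:b}
piece 9:i rests on {4:i}
minimal pieces: {0:i, 2:b}
ways to finish when only these pieces remain (= sum over removing one remaining piece with nothing left below it):
  1 left: {8}→1  {9}→1
  2 left: {4,9}→1  {7,8}→1  {8,9}→2
  3 left: {3,4,9}→1  {4,8,9}→3  {6,7,8}→1  {7,8,9}→3
  4 left: {1,3,4,9}→1  {3,4,8,9}→4  {4,7,8,9}→6  {5,6,7,8}→1  {6,7,8,9}→4
  5 left: {0,1,3,4,9}→1  {1,3,4,8,9}→5  {2,5,6,7,8}→1  {3,4,7,8,9}→10  {4,6,7,8,9}→10  {5,6,7,8,9}→5
  6 left: {0,1,3,4,8,9}→6  {1,3,4,7,8,9}→15  {2,5,6,7,8,9}→6  {3,4,6,7,8,9}→20  {4,5,6,7,8,9}→15
  7 left: {0,1,3,4,7,8,9}→21  {1,3,4,6,7,8,9}→35  {2,4,5,6,7,8,9}→21  {3,4,5,6,7,8,9}→35
  8 left: {0,1,3,4,6,7,8,9}→56  {1,3,4,5,6,7,8,9}→70  {2,3,4,5,6,7,8,9}→56
  placing 0:i first → 126 extensions
  placing 2:b first → 126 extensions
total linear extensions = 252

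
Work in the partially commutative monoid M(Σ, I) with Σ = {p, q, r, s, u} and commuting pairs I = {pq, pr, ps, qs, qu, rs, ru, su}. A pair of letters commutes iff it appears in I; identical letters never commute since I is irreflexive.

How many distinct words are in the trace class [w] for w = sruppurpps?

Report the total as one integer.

0(s) covers ∅
1(r) covers ∅
2(u) covers ∅
3(p) covers 2:u
4(p) covers 3:p
5(u) covers 4:p
6(r) covers 1:r
7(p) covers 5:u
8(p) covers 7:p
9(s) covers 0:s
floor of heap: 0:s, 1:r, 2:u
completions by unplaced set U, small U first (add the entries for U minus each lowest piece of U):
  |U|=1: {6}:1  {8}:1  {9}:1
  |U|=2: {0,9}:1  {1,6}:1  {6,8}:2  {6,9}:2  {7,8}:1  {8,9}:2
  |U|=3: {0,6,9}:3  {0,8,9}:3  {1,6,8}:3  {1,6,9}:3  {5,7,8}:1  {6,7,8}:3  {6,8,9}:6  {7,8,9}:3
  |U|=4: {0,1,6,9}:6  {0,6,8,9}:12  {0,7,8,9}:6  {1,6,7,8}:6  {1,6,8,9}:12  {4,5,7,8}:1  {5,6,7,8}:4  {5,7,8,9}:4  {6,7,8,9}:12
  |U|=5: {0,1,6,8,9}:30  {0,5,7,8,9}:10  {0,6,7,8,9}:30  {1,5,6,7,8}:10  {1,6,7,8,9}:30  {3,4,5,7,8}:1  {4,5,6,7,8}:5  {4,5,7,8,9}:5  {5,6,7,8,9}:20
  |U|=6: {0,1,6,7,8,9}:90  {0,4,5,7,8,9}:15  {0,5,6,7,8,9}:60  {1,4,5,6,7,8}:15  {1,5,6,7,8,9}:60  {2,3,4,5,7,8}:1  {3,4,5,6,7,8}:6  {3,4,5,7,8,9}:6  {4,5,6,7,8,9}:30
  |U|=7: {0,1,5,6,7,8,9}:210  {0,3,4,5,7,8,9}:21  {0,4,5,6,7,8,9}:105  {1,3,4,5,6,7,8}:21  {1,4,5,6,7,8,9}:105  {2,3,4,5,6,7,8}:7  {2,3,4,5,7,8,9}:7  {3,4,5,6,7,8,9}:42
  |U|=8: {0,1,4,5,6,7,8,9}:420  {0,2,3,4,5,7,8,9}:28  {0,3,4,5,6,7,8,9}:168  {1,2,3,4,5,6,7,8}:28  {1,3,4,5,6,7,8,9}:168  {2,3,4,5,6,7,8,9}:56
  start at 0(s): 252
  start at 1(r): 252
  start at 2(u): 756
sum over floor = 1260

1260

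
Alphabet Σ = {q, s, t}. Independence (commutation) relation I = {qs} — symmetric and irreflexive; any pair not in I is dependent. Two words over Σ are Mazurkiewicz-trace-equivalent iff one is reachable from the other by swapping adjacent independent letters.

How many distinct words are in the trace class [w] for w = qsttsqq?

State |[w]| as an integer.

6

drop 0:q onto floor
drop 1:s onto floor
drop 2:t onto {0:q, 1:s}
drop 3:t onto {2:t}
drop 4:s onto {3:t}
drop 5:q onto {3:t}
drop 6:q onto {5:q}
ground layer = {0:q, 1:s}
drop-orders for the pieces not yet dropped (sum over which currently-grounded one goes next):
  1 to go: {4} 1  {6} 1
  2 to go: {4,6} 2  {5,6} 1
  3 to go: {4,5,6} 3
  4 to go: {3,4,5,6} 3
  5 to go: {2,3,4,5,6} 3
  if 0:q drops first: 3 orders
  if 1:s drops first: 3 orders
heap linearizations: 6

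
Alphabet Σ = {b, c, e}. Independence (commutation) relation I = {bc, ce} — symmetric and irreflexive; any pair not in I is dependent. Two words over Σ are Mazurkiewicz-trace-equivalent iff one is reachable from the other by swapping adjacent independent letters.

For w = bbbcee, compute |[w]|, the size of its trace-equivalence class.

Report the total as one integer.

0(b) covers ∅
1(b) covers 0:b
2(b) covers 1:b
3(c) covers ∅
4(e) covers 2:b
5(e) covers 4:e
floor of heap: 0:b, 3:c
completions by unplaced set U, small U first (add the entries for U minus each lowest piece of U):
  |U|=1: {3}:1  {5}:1
  |U|=2: {3,5}:2  {4,5}:1
  |U|=3: {2,4,5}:1  {3,4,5}:3
  |U|=4: {1,2,4,5}:1  {2,3,4,5}:4
  start at 0(b): 5
  start at 3(c): 1
sum over floor = 6

6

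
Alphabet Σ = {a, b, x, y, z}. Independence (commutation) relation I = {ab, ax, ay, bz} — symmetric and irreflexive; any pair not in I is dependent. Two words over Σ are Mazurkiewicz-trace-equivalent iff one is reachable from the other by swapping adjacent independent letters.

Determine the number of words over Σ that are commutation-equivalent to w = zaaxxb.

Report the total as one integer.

piece 0:z — minimal
piece 1:a rests on {0:z}
piece 2:a rests on {1:a}
piece 3:x rests on {0:z}
piece 4:x rests on {3:x}
piece 5:b rests on {4:x}
minimal pieces: {0:z}
ways to finish when only these pieces remain (= sum over removing one remaining piece with nothing left below it):
  1 left: {2}→1  {5}→1
  2 left: {1,2}→1  {2,5}→2  {4,5}→1
  3 left: {1,2,5}→3  {2,4,5}→3  {3,4,5}→1
  4 left: {1,2,4,5}→6  {2,3,4,5}→4
  placing 0:z first → 10 extensions

10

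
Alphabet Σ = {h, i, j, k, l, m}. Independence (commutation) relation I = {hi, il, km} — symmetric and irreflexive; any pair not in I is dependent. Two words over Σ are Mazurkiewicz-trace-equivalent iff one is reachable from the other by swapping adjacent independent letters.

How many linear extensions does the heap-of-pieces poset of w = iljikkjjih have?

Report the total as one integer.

piece 0:i — minimal
piece 1:l — minimal
piece 2:j rests on {0:i, 1:l}
piece 3:i rests on {2:j}
piece 4:k rests on {3:i}
piece 5:k rests on {4:k}
piece 6:j rests on {5:k}
piece 7:j rests on {6:j}
piece 8:i rests on {7:j}
piece 9:h rests on {7:j}
minimal pieces: {0:i, 1:l}
ways to finish when only these pieces remain (= sum over removing one remaining piece with nothing left below it):
  1 left: {8}→1  {9}→1
  2 left: {8,9}→2
  3 left: {7,8,9}→2
  4 left: {6,7,8,9}→2
  5 left: {5,6,7,8,9}→2
  6 left: {4,5,6,7,8,9}→2
  7 left: {3,4,5,6,7,8,9}→2
  8 left: {2,3,4,5,6,7,8,9}→2
  placing 0:i first → 2 extensions
  placing 1:l first → 2 extensions
total linear extensions = 4

4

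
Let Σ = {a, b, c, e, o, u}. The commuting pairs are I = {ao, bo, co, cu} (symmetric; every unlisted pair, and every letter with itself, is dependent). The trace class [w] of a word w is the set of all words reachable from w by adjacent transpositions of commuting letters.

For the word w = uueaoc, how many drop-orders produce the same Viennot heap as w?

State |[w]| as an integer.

3

drop 0:u onto floor
drop 1:u onto {0:u}
drop 2:e onto {1:u}
drop 3:a onto {2:e}
drop 4:o onto {2:e}
drop 5:c onto {3:a}
ground layer = {0:u}
drop-orders for the pieces not yet dropped (sum over which currently-grounded one goes next):
  1 to go: {4} 1  {5} 1
  2 to go: {3,5} 1  {4,5} 2
  3 to go: {3,4,5} 3
  4 to go: {2,3,4,5} 3
  if 0:u drops first: 3 orders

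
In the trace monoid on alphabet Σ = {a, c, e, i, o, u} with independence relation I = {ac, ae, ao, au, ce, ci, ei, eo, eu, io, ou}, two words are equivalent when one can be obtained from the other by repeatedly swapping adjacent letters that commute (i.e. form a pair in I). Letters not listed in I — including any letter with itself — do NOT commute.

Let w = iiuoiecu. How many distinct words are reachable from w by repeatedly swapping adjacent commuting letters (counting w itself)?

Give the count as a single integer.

72

#0=i has no predecessor
#1=i depends on [0:i]
#2=u depends on [1:i]
#3=o has no predecessor
#4=i depends on [2:u]
#5=e has no predecessor
#6=c depends on [2:u, 3:o]
#7=u depends on [4:i, 6:c]
sources: [0:i, 3:o, 5:e]
N(rest) = Σ N(rest − s) over sources s of rest; N(one piece) = 1:
  size 1 → [5]=1  [7]=1
  size 2 → [4,7]=1  [5,7]=2  [6,7]=1
  size 3 → [3,6,7]=1  [4,5,7]=3  [4,6,7]=2  [5,6,7]=3
  size 4 → [2,4,6,7]=2  [3,4,6,7]=3  [3,5,6,7]=4  [4,5,6,7]=8
  size 5 → [1,2,4,6,7]=2  [2,3,4,6,7]=5  [2,4,5,6,7]=10  [3,4,5,6,7]=15
  size 6 → [0,1,2,4,6,7]=2  [1,2,3,4,6,7]=7  [1,2,4,5,6,7]=12  [2,3,4,5,6,7]=30
  first=0(i) contributes 49
  first=3(o) contributes 14
  first=5(e) contributes 9
|[w]| = 72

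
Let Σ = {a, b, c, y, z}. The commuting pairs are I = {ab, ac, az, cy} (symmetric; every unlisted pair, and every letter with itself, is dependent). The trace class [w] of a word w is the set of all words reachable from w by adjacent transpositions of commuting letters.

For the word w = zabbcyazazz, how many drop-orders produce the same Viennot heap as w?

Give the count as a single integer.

drop 0:z onto floor
drop 1:a onto floor
drop 2:b onto {0:z}
drop 3:b onto {2:b}
drop 4:c onto {3:b}
drop 5:y onto {1:a, 3:b}
drop 6:a onto {5:y}
drop 7:z onto {4:c, 5:y}
drop 8:a onto {6:a}
drop 9:z onto {7:z}
drop 10:z onto {9:z}
ground layer = {0:z, 1:a}
drop-orders for the pieces not yet dropped (sum over which currently-grounded one goes next):
  1 to go: {8} 1  {10} 1
  2 to go: {6,8} 1  {8,10} 2  {9,10} 1
  3 to go: {6,8,10} 3  {7,9,10} 1  {8,9,10} 3
  4 to go: {4,7,9,10} 1  {6,8,9,10} 6  {7,8,9,10} 4
  5 to go: {4,7,8,9,10} 5  {6,7,8,9,10} 10
  6 to go: {4,6,7,8,9,10} 15  {5,6,7,8,9,10} 10
  7 to go: {1,5,6,7,8,9,10} 10  {4,5,6,7,8,9,10} 25
  8 to go: {1,4,5,6,7,8,9,10} 35  {3,4,5,6,7,8,9,10} 25
  9 to go: {1,3,4,5,6,7,8,9,10} 60  {2,3,4,5,6,7,8,9,10} 25
  if 0:z drops first: 85 orders
  if 1:a drops first: 25 orders
heap linearizations: 110

110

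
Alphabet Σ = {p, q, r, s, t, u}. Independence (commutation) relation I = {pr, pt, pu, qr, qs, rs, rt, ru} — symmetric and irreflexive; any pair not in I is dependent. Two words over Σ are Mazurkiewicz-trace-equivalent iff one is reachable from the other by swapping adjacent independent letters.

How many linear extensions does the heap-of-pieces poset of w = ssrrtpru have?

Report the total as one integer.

drop 0:s onto floor
drop 1:s onto {0:s}
drop 2:r onto floor
drop 3:r onto {2:r}
drop 4:t onto {1:s}
drop 5:p onto {1:s}
drop 6:r onto {3:r}
drop 7:u onto {4:t}
ground layer = {0:s, 2:r}
drop-orders for the pieces not yet dropped (sum over which currently-grounded one goes next):
  1 to go: {5} 1  {6} 1  {7} 1
  2 to go: {3,6} 1  {4,7} 1  {5,6} 2  {5,7} 2  {6,7} 2
  3 to go: {2,3,6} 1  {3,5,6} 3  {3,6,7} 3  {4,5,7} 3  {4,6,7} 3  {5,6,7} 6
  4 to go: {1,4,5,7} 3  {2,3,5,6} 4  {2,3,6,7} 4  {3,4,6,7} 6  {3,5,6,7} 12  {4,5,6,7} 12
  5 to go: {0,1,4,5,7} 3  {1,4,5,6,7} 15  {2,3,4,6,7} 10  {2,3,5,6,7} 20  {3,4,5,6,7} 30
  6 to go: {0,1,4,5,6,7} 18  {1,3,4,5,6,7} 45  {2,3,4,5,6,7} 60
  if 0:s drops first: 105 orders
  if 2:r drops first: 63 orders
heap linearizations: 168

168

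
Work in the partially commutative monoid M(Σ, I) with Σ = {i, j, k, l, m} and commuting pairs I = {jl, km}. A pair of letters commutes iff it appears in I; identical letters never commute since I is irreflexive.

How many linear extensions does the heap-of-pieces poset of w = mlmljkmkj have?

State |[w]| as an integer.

6

drop 0:m onto floor
drop 1:l onto {0:m}
drop 2:m onto {1:l}
drop 3:l onto {2:m}
drop 4:j onto {2:m}
drop 5:k onto {3:l, 4:j}
drop 6:m onto {3:l, 4:j}
drop 7:k onto {5:k}
drop 8:j onto {6:m, 7:k}
ground layer = {0:m}
drop-orders for the pieces not yet dropped (sum over which currently-grounded one goes next):
  1 to go: {8} 1
  2 to go: {6,8} 1  {7,8} 1
  3 to go: {5,7,8} 1  {6,7,8} 2
  4 to go: {5,6,7,8} 3
  5 to go: {3,5,6,7,8} 3  {4,5,6,7,8} 3
  6 to go: {3,4,5,6,7,8} 6
  7 to go: {2,3,4,5,6,7,8} 6
  if 0:m drops first: 6 orders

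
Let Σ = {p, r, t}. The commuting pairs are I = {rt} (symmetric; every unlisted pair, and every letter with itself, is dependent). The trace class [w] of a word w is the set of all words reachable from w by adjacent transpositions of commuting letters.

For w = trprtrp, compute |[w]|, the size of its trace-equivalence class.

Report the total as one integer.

0(t) covers ∅
1(r) covers ∅
2(p) covers 0:t, 1:r
3(r) covers 2:p
4(t) covers 2:p
5(r) covers 3:r
6(p) covers 4:t, 5:r
floor of heap: 0:t, 1:r
completions by unplaced set U, small U first (add the entries for U minus each lowest piece of U):
  |U|=1: {6}:1
  |U|=2: {4,6}:1  {5,6}:1
  |U|=3: {3,5,6}:1  {4,5,6}:2
  |U|=4: {3,4,5,6}:3
  |U|=5: {2,3,4,5,6}:3
  start at 0(t): 3
  start at 1(r): 3
sum over floor = 6

6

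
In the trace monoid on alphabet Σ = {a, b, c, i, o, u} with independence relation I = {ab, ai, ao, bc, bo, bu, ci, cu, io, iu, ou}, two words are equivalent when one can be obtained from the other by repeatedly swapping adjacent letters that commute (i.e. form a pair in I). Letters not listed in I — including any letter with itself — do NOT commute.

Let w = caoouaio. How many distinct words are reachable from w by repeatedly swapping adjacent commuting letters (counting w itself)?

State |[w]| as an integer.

160

0(c) covers ∅
1(a) covers 0:c
2(o) covers 0:c
3(o) covers 2:o
4(u) covers 1:a
5(a) covers 4:u
6(i) covers ∅
7(o) covers 3:o
floor of heap: 0:c, 6:i
completions by unplaced set U, small U first (add the entries for U minus each lowest piece of U):
  |U|=1: {5}:1  {6}:1  {7}:1
  |U|=2: {3,7}:1  {4,5}:1  {5,6}:2  {5,7}:2  {6,7}:2
  |U|=3: {1,4,5}:1  {2,3,7}:1  {3,5,7}:3  {3,6,7}:3  {4,5,6}:3  {4,5,7}:3  {5,6,7}:6
  |U|=4: {1,4,5,6}:4  {1,4,5,7}:4  {2,3,5,7}:4  {2,3,6,7}:4  {3,4,5,7}:6  {3,5,6,7}:12  {4,5,6,7}:12
  |U|=5: {1,3,4,5,7}:10  {1,4,5,6,7}:20  {2,3,4,5,7}:10  {2,3,5,6,7}:20  {3,4,5,6,7}:30
  |U|=6: {1,2,3,4,5,7}:20  {1,3,4,5,6,7}:60  {2,3,4,5,6,7}:60
  start at 0(c): 140
  start at 6(i): 20
sum over floor = 160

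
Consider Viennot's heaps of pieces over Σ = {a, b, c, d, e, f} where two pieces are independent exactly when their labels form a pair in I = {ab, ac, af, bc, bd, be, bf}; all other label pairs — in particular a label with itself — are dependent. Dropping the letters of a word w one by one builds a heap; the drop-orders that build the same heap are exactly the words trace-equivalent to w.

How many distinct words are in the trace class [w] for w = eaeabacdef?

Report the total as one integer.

#0=e has no predecessor
#1=a depends on [0:e]
#2=e depends on [1:a]
#3=a depends on [2:e]
#4=b has no predecessor
#5=a depends on [3:a]
#6=c depends on [2:e]
#7=d depends on [5:a, 6:c]
#8=e depends on [7:d]
#9=f depends on [8:e]
sources: [0:e, 4:b]
N(rest) = Σ N(rest − s) over sources s of rest; N(one piece) = 1:
  size 1 → [4]=1  [9]=1
  size 2 → [4,9]=2  [8,9]=1
  size 3 → [4,8,9]=3  [7,8,9]=1
  size 4 → [4,7,8,9]=4  [5,7,8,9]=1  [6,7,8,9]=1
  size 5 → [3,5,7,8,9]=1  [4,5,7,8,9]=5  [4,6,7,8,9]=5  [5,6,7,8,9]=2
  size 6 → [3,4,5,7,8,9]=6  [3,5,6,7,8,9]=3  [4,5,6,7,8,9]=12
  size 7 → [2,3,5,6,7,8,9]=3  [3,4,5,6,7,8,9]=21
  size 8 → [1,2,3,5,6,7,8,9]=3  [2,3,4,5,6,7,8,9]=24
  first=0(e) contributes 27
  first=4(b) contributes 3
|[w]| = 30

30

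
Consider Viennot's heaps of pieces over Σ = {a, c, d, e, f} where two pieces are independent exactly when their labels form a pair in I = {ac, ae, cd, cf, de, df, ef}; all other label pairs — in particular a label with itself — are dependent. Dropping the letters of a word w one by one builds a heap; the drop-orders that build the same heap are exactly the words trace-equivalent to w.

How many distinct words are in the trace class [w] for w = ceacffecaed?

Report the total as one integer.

piece 0:c — minimal
piece 1:e rests on {0:c}
piece 2:a — minimal
piece 3:c rests on {1:e}
piece 4:f rests on {2:a}
piece 5:f rests on {4:f}
piece 6:e rests on {3:c}
piece 7:c rests on {6:e}
piece 8:a rests on {5:f}
piece 9:e rests on {7:c}
piece 10:d rests on {8:a}
minimal pieces: {0:c, 2:a}
ways to finish when only these pieces remain (= sum over removing one remaining piece with nothing left below it):
  1 left: {9}→1  {10}→1
  2 left: {7,9}→1  {8,10}→1  {9,10}→2
  3 left: {5,8,10}→1  {6,7,9}→1  {7,9,10}→3  {8,9,10}→3
  4 left: {3,6,7,9}→1  {4,5,8,10}→1  {5,8,9,10}→4  {6,7,9,10}→4  {7,8,9,10}→6
  5 left: {1,3,6,7,9}→1  {2,4,5,8,10}→1  {3,6,7,9,10}→5  {4,5,8,9,10}→5  {5,7,8,9,10}→10  {6,7,8,9,10}→10
  6 left: {0,1,3,6,7,9}→1  {1,3,6,7,9,10}→6  {2,4,5,8,9,10}→6  {3,6,7,8,9,10}→15  {4,5,7,8,9,10}→15  {5,6,7,8,9,10}→20
  7 left: {0,1,3,6,7,9,10}→7  {1,3,6,7,8,9,10}→21  {2,4,5,7,8,9,10}→21  {3,5,6,7,8,9,10}→35  {4,5,6,7,8,9,10}→35
  8 left: {0,1,3,6,7,8,9,10}→28  {1,3,5,6,7,8,9,10}→56  {2,4,5,6,7,8,9,10}→56  {3,4,5,6,7,8,9,10}→70
  9 left: {0,1,3,5,6,7,8,9,10}→84  {1,3,4,5,6,7,8,9,10}→126  {2,3,4,5,6,7,8,9,10}→126
  placing 0:c first → 252 extensions
  placing 2:a first → 210 extensions
total linear extensions = 462

462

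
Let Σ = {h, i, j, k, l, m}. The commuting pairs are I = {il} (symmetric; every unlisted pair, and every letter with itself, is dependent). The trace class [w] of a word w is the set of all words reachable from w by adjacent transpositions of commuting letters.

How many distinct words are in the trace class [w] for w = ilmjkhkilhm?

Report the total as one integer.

4

piece 0:i — minimal
piece 1:l — minimal
piece 2:m rests on {0:i, 1:l}
piece 3:j rests on {2:m}
piece 4:k rests on {3:j}
piece 5:h rests on {4:k}
piece 6:k rests on {5:h}
piece 7:i rests on {6:k}
piece 8:l rests on {6:k}
piece 9:h rests on {7:i, 8:l}
piece 10:m rests on {9:h}
minimal pieces: {0:i, 1:l}
ways to finish when only these pieces remain (= sum over removing one remaining piece with nothing left below it):
  1 left: {10}→1
  2 left: {9,10}→1
  3 left: {7,9,10}→1  {8,9,10}→1
  4 left: {7,8,9,10}→2
  5 left: {6,7,8,9,10}→2
  6 left: {5,6,7,8,9,10}→2
  7 left: {4,5,6,7,8,9,10}→2
  8 left: {3,4,5,6,7,8,9,10}→2
  9 left: {2,3,4,5,6,7,8,9,10}→2
  placing 0:i first → 2 extensions
  placing 1:l first → 2 extensions
total linear extensions = 4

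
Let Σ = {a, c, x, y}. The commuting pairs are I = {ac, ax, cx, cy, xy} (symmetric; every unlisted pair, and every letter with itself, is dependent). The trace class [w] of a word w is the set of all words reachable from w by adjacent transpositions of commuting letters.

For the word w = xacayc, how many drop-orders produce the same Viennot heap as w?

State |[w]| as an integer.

60

drop 0:x onto floor
drop 1:a onto floor
drop 2:c onto floor
drop 3:a onto {1:a}
drop 4:y onto {3:a}
drop 5:c onto {2:c}
ground layer = {0:x, 1:a, 2:c}
drop-orders for the pieces not yet dropped (sum over which currently-grounded one goes next):
  1 to go: {0} 1  {4} 1  {5} 1
  2 to go: {0,4} 2  {0,5} 2  {2,5} 1  {3,4} 1  {4,5} 2
  3 to go: {0,2,5} 3  {0,3,4} 3  {0,4,5} 6  {1,3,4} 1  {2,4,5} 3  {3,4,5} 3
  4 to go: {0,1,3,4} 4  {0,2,4,5} 12  {0,3,4,5} 12  {1,3,4,5} 4  {2,3,4,5} 6
  if 0:x drops first: 10 orders
  if 1:a drops first: 30 orders
  if 2:c drops first: 20 orders
heap linearizations: 60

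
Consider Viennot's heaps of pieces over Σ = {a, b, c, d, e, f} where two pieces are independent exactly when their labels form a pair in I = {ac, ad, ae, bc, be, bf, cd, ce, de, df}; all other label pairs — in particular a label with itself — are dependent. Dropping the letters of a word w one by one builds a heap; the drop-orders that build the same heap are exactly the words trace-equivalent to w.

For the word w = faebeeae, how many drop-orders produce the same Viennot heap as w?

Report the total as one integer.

#0=f has no predecessor
#1=a depends on [0:f]
#2=e depends on [0:f]
#3=b depends on [1:a]
#4=e depends on [2:e]
#5=e depends on [4:e]
#6=a depends on [3:b]
#7=e depends on [5:e]
sources: [0:f]
N(rest) = Σ N(rest − s) over sources s of rest; N(one piece) = 1:
  size 1 → [6]=1  [7]=1
  size 2 → [3,6]=1  [5,7]=1  [6,7]=2
  size 3 → [1,3,6]=1  [3,6,7]=3  [4,5,7]=1  [5,6,7]=3
  size 4 → [1,3,6,7]=4  [2,4,5,7]=1  [3,5,6,7]=6  [4,5,6,7]=4
  size 5 → [1,3,5,6,7]=10  [2,4,5,6,7]=5  [3,4,5,6,7]=10
  size 6 → [1,3,4,5,6,7]=20  [2,3,4,5,6,7]=15
  first=0(f) contributes 35

35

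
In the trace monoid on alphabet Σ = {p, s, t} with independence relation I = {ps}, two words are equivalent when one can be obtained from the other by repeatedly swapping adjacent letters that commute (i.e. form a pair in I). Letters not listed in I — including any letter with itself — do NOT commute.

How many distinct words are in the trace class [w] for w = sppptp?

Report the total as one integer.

4

drop 0:s onto floor
drop 1:p onto floor
drop 2:p onto {1:p}
drop 3:p onto {2:p}
drop 4:t onto {0:s, 3:p}
drop 5:p onto {4:t}
ground layer = {0:s, 1:p}
drop-orders for the pieces not yet dropped (sum over which currently-grounded one goes next):
  1 to go: {5} 1
  2 to go: {4,5} 1
  3 to go: {0,4,5} 1  {3,4,5} 1
  4 to go: {0,3,4,5} 2  {2,3,4,5} 1
  if 0:s drops first: 1 orders
  if 1:p drops first: 3 orders
heap linearizations: 4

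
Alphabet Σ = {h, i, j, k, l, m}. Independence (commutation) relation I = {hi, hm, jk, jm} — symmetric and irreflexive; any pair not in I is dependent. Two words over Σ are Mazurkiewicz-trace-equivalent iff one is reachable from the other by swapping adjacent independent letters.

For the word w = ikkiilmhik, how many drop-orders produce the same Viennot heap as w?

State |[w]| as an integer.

3

0(i) covers ∅
1(k) covers 0:i
2(k) covers 1:k
3(i) covers 2:k
4(i) covers 3:i
5(l) covers 4:i
6(m) covers 5:l
7(h) covers 5:l
8(i) covers 6:m
9(k) covers 7:h, 8:i
floor of heap: 0:i
completions by unplaced set U, small U first (add the entries for U minus each lowest piece of U):
  |U|=1: {9}:1
  |U|=2: {7,9}:1  {8,9}:1
  |U|=3: {6,8,9}:1  {7,8,9}:2
  |U|=4: {6,7,8,9}:3
  |U|=5: {5,6,7,8,9}:3
  |U|=6: {4,5,6,7,8,9}:3
  |U|=7: {3,4,5,6,7,8,9}:3
  |U|=8: {2,3,4,5,6,7,8,9}:3
  start at 0(i): 3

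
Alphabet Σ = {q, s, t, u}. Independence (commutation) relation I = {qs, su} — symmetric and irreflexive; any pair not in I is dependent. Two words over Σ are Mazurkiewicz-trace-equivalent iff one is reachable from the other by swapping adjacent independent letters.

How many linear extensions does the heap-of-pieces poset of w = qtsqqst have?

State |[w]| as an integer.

6

piece 0:q — minimal
piece 1:t rests on {0:q}
piece 2:s rests on {1:t}
piece 3:q rests on {1:t}
piece 4:q rests on {3:q}
piece 5:s rests on {2:s}
piece 6:t rests on {4:q, 5:s}
minimal pieces: {0:q}
ways to finish when only these pieces remain (= sum over removing one remaining piece with nothing left below it):
  1 left: {6}→1
  2 left: {4,6}→1  {5,6}→1
  3 left: {2,5,6}→1  {3,4,6}→1  {4,5,6}→2
  4 left: {2,4,5,6}→3  {3,4,5,6}→3
  5 left: {2,3,4,5,6}→6
  placing 0:q first → 6 extensions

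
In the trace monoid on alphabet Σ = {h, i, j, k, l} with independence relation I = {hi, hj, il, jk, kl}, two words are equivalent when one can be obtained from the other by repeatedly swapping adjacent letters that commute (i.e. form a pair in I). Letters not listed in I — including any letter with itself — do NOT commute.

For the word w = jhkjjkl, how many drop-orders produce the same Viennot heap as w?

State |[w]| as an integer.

0(j) covers ∅
1(h) covers ∅
2(k) covers 1:h
3(j) covers 0:j
4(j) covers 3:j
5(k) covers 2:k
6(l) covers 1:h, 4:j
floor of heap: 0:j, 1:h
completions by unplaced set U, small U first (add the entries for U minus each lowest piece of U):
  |U|=1: {5}:1  {6}:1
  |U|=2: {2,5}:1  {4,6}:1  {5,6}:2
  |U|=3: {2,5,6}:3  {3,4,6}:1  {4,5,6}:3
  |U|=4: {0,3,4,6}:1  {1,2,5,6}:3  {2,4,5,6}:6  {3,4,5,6}:4
  |U|=5: {0,3,4,5,6}:5  {1,2,4,5,6}:9  {2,3,4,5,6}:10
  start at 0(j): 19
  start at 1(h): 15
sum over floor = 34

34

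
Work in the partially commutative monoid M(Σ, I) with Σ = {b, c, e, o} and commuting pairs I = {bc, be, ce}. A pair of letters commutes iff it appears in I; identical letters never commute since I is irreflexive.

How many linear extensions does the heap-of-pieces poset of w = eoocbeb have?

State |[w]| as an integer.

12

0(e) covers ∅
1(o) covers 0:e
2(o) covers 1:o
3(c) covers 2:o
4(b) covers 2:o
5(e) covers 2:o
6(b) covers 4:b
floor of heap: 0:e
completions by unplaced set U, small U first (add the entries for U minus each lowest piece of U):
  |U|=1: {3}:1  {5}:1  {6}:1
  |U|=2: {3,5}:2  {3,6}:2  {4,6}:1  {5,6}:2
  |U|=3: {3,4,6}:3  {3,5,6}:6  {4,5,6}:3
  |U|=4: {3,4,5,6}:12
  |U|=5: {2,3,4,5,6}:12
  start at 0(e): 12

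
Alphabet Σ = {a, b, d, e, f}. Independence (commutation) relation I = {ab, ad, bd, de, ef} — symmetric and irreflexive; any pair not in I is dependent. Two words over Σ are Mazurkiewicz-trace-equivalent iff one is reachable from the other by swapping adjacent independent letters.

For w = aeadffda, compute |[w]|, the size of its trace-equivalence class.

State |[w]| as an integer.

8

piece 0:a — minimal
piece 1:e rests on {0:a}
piece 2:a rests on {1:e}
piece 3:d — minimal
piece 4:f rests on {2:a, 3:d}
piece 5:f rests on {4:f}
piece 6:d rests on {5:f}
piece 7:a rests on {5:f}
minimal pieces: {0:a, 3:d}
ways to finish when only these pieces remain (= sum over removing one remaining piece with nothing left below it):
  1 left: {6}→1  {7}→1
  2 left: {6,7}→2
  3 left: {5,6,7}→2
  4 left: {4,5,6,7}→2
  5 left: {2,4,5,6,7}→2  {3,4,5,6,7}→2
  6 left: {1,2,4,5,6,7}→2  {2,3,4,5,6,7}→4
  placing 0:a first → 6 extensions
  placing 3:d first → 2 extensions
total linear extensions = 8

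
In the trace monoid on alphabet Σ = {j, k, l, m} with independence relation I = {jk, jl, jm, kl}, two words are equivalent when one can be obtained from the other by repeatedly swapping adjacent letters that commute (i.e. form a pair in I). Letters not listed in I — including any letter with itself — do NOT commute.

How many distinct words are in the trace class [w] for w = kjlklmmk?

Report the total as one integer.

48

0(k) covers ∅
1(j) covers ∅
2(l) covers ∅
3(k) covers 0:k
4(l) covers 2:l
5(m) covers 3:k, 4:l
6(m) covers 5:m
7(k) covers 6:m
floor of heap: 0:k, 1:j, 2:l
completions by unplaced set U, small U first (add the entries for U minus each lowest piece of U):
  |U|=1: {1}:1  {7}:1
  |U|=2: {1,7}:2  {6,7}:1
  |U|=3: {1,6,7}:3  {5,6,7}:1
  |U|=4: {1,5,6,7}:4  {3,5,6,7}:1  {4,5,6,7}:1
  |U|=5: {0,3,5,6,7}:1  {1,3,5,6,7}:5  {1,4,5,6,7}:5  {2,4,5,6,7}:1  {3,4,5,6,7}:2
  |U|=6: {0,1,3,5,6,7}:6  {0,3,4,5,6,7}:3  {1,2,4,5,6,7}:6  {1,3,4,5,6,7}:12  {2,3,4,5,6,7}:3
  start at 0(k): 21
  start at 1(j): 6
  start at 2(l): 21
sum over floor = 48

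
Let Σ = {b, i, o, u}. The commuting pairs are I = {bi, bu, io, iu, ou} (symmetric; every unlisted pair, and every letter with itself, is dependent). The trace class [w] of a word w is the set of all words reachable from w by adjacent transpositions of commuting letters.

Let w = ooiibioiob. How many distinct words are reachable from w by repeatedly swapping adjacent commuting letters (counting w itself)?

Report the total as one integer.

210

#0=o has no predecessor
#1=o depends on [0:o]
#2=i has no predecessor
#3=i depends on [2:i]
#4=b depends on [1:o]
#5=i depends on [3:i]
#6=o depends on [4:b]
#7=i depends on [5:i]
#8=o depends on [6:o]
#9=b depends on [8:o]
sources: [0:o, 2:i]
N(rest) = Σ N(rest − s) over sources s of rest; N(one piece) = 1:
  size 1 → [7]=1  [9]=1
  size 2 → [5,7]=1  [7,9]=2  [8,9]=1
  size 3 → [3,5,7]=1  [5,7,9]=3  [6,8,9]=1  [7,8,9]=3
  size 4 → [2,3,5,7]=1  [3,5,7,9]=4  [4,6,8,9]=1  [5,7,8,9]=6  [6,7,8,9]=4
  size 5 → [1,4,6,8,9]=1  [2,3,5,7,9]=5  [3,5,7,8,9]=10  [4,6,7,8,9]=5  [5,6,7,8,9]=10
  size 6 → [0,1,4,6,8,9]=1  [1,4,6,7,8,9]=6  [2,3,5,7,8,9]=15  [3,5,6,7,8,9]=20  [4,5,6,7,8,9]=15
  size 7 → [0,1,4,6,7,8,9]=7  [1,4,5,6,7,8,9]=21  [2,3,5,6,7,8,9]=35  [3,4,5,6,7,8,9]=35
  size 8 → [0,1,4,5,6,7,8,9]=28  [1,3,4,5,6,7,8,9]=56  [2,3,4,5,6,7,8,9]=70
  first=0(o) contributes 126
  first=2(i) contributes 84
|[w]| = 210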